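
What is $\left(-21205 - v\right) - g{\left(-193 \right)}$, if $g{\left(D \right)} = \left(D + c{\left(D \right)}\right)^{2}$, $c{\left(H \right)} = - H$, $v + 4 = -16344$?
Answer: $-4857$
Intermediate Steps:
$v = -16348$ ($v = -4 - 16344 = -16348$)
$g{\left(D \right)} = 0$ ($g{\left(D \right)} = \left(D - D\right)^{2} = 0^{2} = 0$)
$\left(-21205 - v\right) - g{\left(-193 \right)} = \left(-21205 - -16348\right) - 0 = \left(-21205 + 16348\right) + 0 = -4857 + 0 = -4857$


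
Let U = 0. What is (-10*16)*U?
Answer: 0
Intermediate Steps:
(-10*16)*U = -10*16*0 = -160*0 = 0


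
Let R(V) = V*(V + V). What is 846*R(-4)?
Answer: 27072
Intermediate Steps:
R(V) = 2*V**2 (R(V) = V*(2*V) = 2*V**2)
846*R(-4) = 846*(2*(-4)**2) = 846*(2*16) = 846*32 = 27072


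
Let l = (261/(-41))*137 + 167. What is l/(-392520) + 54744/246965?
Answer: 88815246823/397448677380 ≈ 0.22346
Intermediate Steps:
l = -28910/41 (l = (261*(-1/41))*137 + 167 = -261/41*137 + 167 = -35757/41 + 167 = -28910/41 ≈ -705.12)
l/(-392520) + 54744/246965 = -28910/41/(-392520) + 54744/246965 = -28910/41*(-1/392520) + 54744*(1/246965) = 2891/1609332 + 54744/246965 = 88815246823/397448677380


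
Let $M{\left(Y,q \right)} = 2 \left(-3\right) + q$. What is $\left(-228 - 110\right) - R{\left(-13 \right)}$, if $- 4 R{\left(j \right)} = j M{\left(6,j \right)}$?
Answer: $- \frac{1105}{4} \approx -276.25$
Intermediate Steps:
$M{\left(Y,q \right)} = -6 + q$
$R{\left(j \right)} = - \frac{j \left(-6 + j\right)}{4}$
$\left(-228 - 110\right) - R{\left(-13 \right)} = \left(-228 - 110\right) - \frac{1}{4} \left(-13\right) \left(6 - -13\right) = \left(-228 - 110\right) - \frac{1}{4} \left(-13\right) \left(6 + 13\right) = -338 - \frac{1}{4} \left(-13\right) 19 = -338 - - \frac{247}{4} = -338 + \frac{247}{4} = - \frac{1105}{4}$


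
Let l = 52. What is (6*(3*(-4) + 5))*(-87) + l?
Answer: 3706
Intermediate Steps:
(6*(3*(-4) + 5))*(-87) + l = (6*(3*(-4) + 5))*(-87) + 52 = (6*(-12 + 5))*(-87) + 52 = (6*(-7))*(-87) + 52 = -42*(-87) + 52 = 3654 + 52 = 3706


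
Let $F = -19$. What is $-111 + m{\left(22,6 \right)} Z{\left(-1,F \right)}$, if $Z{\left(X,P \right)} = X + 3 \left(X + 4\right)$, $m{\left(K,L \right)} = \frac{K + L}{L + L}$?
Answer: $- \frac{277}{3} \approx -92.333$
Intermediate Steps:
$m{\left(K,L \right)} = \frac{K + L}{2 L}$
$Z{\left(X,P \right)} = 12 + 4 X$ ($Z{\left(X,P \right)} = X + 3 \left(4 + X\right) = X + \left(12 + 3 X\right) = 12 + 4 X$)
$-111 + m{\left(22,6 \right)} Z{\left(-1,F \right)} = -111 + \frac{22 + 6}{2 \cdot 6} \left(12 + 4 \left(-1\right)\right) = -111 + \frac{1}{2} \cdot \frac{1}{6} \cdot 28 \left(12 - 4\right) = -111 + \frac{7}{3} \cdot 8 = -111 + \frac{56}{3} = - \frac{277}{3}$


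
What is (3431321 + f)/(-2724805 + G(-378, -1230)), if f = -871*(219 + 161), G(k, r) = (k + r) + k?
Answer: -100011/87961 ≈ -1.1370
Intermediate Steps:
G(k, r) = r + 2*k
f = -330980 (f = -871*380 = -330980)
(3431321 + f)/(-2724805 + G(-378, -1230)) = (3431321 - 330980)/(-2724805 + (-1230 + 2*(-378))) = 3100341/(-2724805 + (-1230 - 756)) = 3100341/(-2724805 - 1986) = 3100341/(-2726791) = 3100341*(-1/2726791) = -100011/87961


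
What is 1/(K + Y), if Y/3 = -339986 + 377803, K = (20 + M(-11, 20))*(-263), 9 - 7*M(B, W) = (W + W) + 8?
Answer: 7/767594 ≈ 9.1194e-6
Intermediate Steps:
M(B, W) = 1/7 - 2*W/7 (M(B, W) = 9/7 - ((W + W) + 8)/7 = 9/7 - (2*W + 8)/7 = 9/7 - (8 + 2*W)/7 = 9/7 + (-8/7 - 2*W/7) = 1/7 - 2*W/7)
K = -26563/7 (K = (20 + (1/7 - 2/7*20))*(-263) = (20 + (1/7 - 40/7))*(-263) = (20 - 39/7)*(-263) = (101/7)*(-263) = -26563/7 ≈ -3794.7)
Y = 113451 (Y = 3*(-339986 + 377803) = 3*37817 = 113451)
1/(K + Y) = 1/(-26563/7 + 113451) = 1/(767594/7) = 7/767594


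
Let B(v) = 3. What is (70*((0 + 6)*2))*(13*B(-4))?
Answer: 32760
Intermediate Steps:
(70*((0 + 6)*2))*(13*B(-4)) = (70*((0 + 6)*2))*(13*3) = (70*(6*2))*39 = (70*12)*39 = 840*39 = 32760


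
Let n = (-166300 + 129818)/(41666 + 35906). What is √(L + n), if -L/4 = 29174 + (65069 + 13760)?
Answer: 37*I*√474725784962/38786 ≈ 657.28*I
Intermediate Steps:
n = -18241/38786 (n = -36482/77572 = -36482*1/77572 = -18241/38786 ≈ -0.47030)
L = -432012 (L = -4*(29174 + (65069 + 13760)) = -4*(29174 + 78829) = -4*108003 = -432012)
√(L + n) = √(-432012 - 18241/38786) = √(-16756035673/38786) = 37*I*√474725784962/38786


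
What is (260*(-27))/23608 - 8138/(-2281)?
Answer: 3386717/1035574 ≈ 3.2704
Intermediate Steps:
(260*(-27))/23608 - 8138/(-2281) = -7020*1/23608 - 8138*(-1/2281) = -135/454 + 8138/2281 = 3386717/1035574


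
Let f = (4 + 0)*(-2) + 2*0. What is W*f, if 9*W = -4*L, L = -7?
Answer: -224/9 ≈ -24.889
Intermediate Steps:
f = -8 (f = 4*(-2) + 0 = -8 + 0 = -8)
W = 28/9 (W = (-4*(-7))/9 = (1/9)*28 = 28/9 ≈ 3.1111)
W*f = (28/9)*(-8) = -224/9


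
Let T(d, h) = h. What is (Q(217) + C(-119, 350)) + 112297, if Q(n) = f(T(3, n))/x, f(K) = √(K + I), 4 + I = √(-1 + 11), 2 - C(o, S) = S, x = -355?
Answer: 111949 - √(213 + √10)/355 ≈ 1.1195e+5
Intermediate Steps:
C(o, S) = 2 - S
I = -4 + √10 (I = -4 + √(-1 + 11) = -4 + √10 ≈ -0.83772)
f(K) = √(-4 + K + √10) (f(K) = √(K + (-4 + √10)) = √(-4 + K + √10))
Q(n) = -√(-4 + n + √10)/355 (Q(n) = √(-4 + n + √10)/(-355) = √(-4 + n + √10)*(-1/355) = -√(-4 + n + √10)/355)
(Q(217) + C(-119, 350)) + 112297 = (-√(-4 + 217 + √10)/355 + (2 - 1*350)) + 112297 = (-√(213 + √10)/355 + (2 - 350)) + 112297 = (-√(213 + √10)/355 - 348) + 112297 = (-348 - √(213 + √10)/355) + 112297 = 111949 - √(213 + √10)/355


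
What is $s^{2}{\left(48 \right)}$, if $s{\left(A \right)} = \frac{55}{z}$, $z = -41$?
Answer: $\frac{3025}{1681} \approx 1.7995$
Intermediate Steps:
$s{\left(A \right)} = - \frac{55}{41}$ ($s{\left(A \right)} = \frac{55}{-41} = 55 \left(- \frac{1}{41}\right) = - \frac{55}{41}$)
$s^{2}{\left(48 \right)} = \left(- \frac{55}{41}\right)^{2} = \frac{3025}{1681}$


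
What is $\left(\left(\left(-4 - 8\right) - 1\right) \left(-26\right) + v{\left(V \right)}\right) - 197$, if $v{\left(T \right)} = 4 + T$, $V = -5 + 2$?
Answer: $142$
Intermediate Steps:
$V = -3$
$\left(\left(\left(-4 - 8\right) - 1\right) \left(-26\right) + v{\left(V \right)}\right) - 197 = \left(\left(\left(-4 - 8\right) - 1\right) \left(-26\right) + \left(4 - 3\right)\right) - 197 = \left(\left(-12 - 1\right) \left(-26\right) + 1\right) - 197 = \left(\left(-13\right) \left(-26\right) + 1\right) - 197 = \left(338 + 1\right) - 197 = 339 - 197 = 142$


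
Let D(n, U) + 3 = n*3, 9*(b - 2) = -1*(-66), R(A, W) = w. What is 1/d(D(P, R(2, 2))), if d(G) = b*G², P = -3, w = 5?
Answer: 1/1344 ≈ 0.00074405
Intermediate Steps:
R(A, W) = 5
b = 28/3 (b = 2 + (-1*(-66))/9 = 2 + (⅑)*66 = 2 + 22/3 = 28/3 ≈ 9.3333)
D(n, U) = -3 + 3*n (D(n, U) = -3 + n*3 = -3 + 3*n)
d(G) = 28*G²/3
1/d(D(P, R(2, 2))) = 1/(28*(-3 + 3*(-3))²/3) = 1/(28*(-3 - 9)²/3) = 1/((28/3)*(-12)²) = 1/((28/3)*144) = 1/1344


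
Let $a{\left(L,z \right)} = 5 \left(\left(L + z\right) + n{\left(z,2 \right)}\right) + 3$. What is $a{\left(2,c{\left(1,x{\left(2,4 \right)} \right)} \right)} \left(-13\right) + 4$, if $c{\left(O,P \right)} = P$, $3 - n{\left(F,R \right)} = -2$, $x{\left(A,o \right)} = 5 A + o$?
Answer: $-1400$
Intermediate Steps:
$x{\left(A,o \right)} = o + 5 A$
$n{\left(F,R \right)} = 5$ ($n{\left(F,R \right)} = 3 - -2 = 3 + 2 = 5$)
$a{\left(L,z \right)} = 28 + 5 L + 5 z$ ($a{\left(L,z \right)} = 5 \left(\left(L + z\right) + 5\right) + 3 = 5 \left(5 + L + z\right) + 3 = \left(25 + 5 L + 5 z\right) + 3 = 28 + 5 L + 5 z$)
$a{\left(2,c{\left(1,x{\left(2,4 \right)} \right)} \right)} \left(-13\right) + 4 = \left(28 + 5 \cdot 2 + 5 \left(4 + 5 \cdot 2\right)\right) \left(-13\right) + 4 = \left(28 + 10 + 5 \left(4 + 10\right)\right) \left(-13\right) + 4 = \left(28 + 10 + 5 \cdot 14\right) \left(-13\right) + 4 = \left(28 + 10 + 70\right) \left(-13\right) + 4 = 108 \left(-13\right) + 4 = -1404 + 4 = -1400$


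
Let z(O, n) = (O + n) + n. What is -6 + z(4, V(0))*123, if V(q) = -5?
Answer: -744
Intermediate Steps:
z(O, n) = O + 2*n
-6 + z(4, V(0))*123 = -6 + (4 + 2*(-5))*123 = -6 + (4 - 10)*123 = -6 - 6*123 = -6 - 738 = -744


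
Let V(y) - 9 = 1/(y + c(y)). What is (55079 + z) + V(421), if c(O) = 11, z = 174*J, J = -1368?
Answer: -79031807/432 ≈ -1.8294e+5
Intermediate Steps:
z = -238032 (z = 174*(-1368) = -238032)
V(y) = 9 + 1/(11 + y) (V(y) = 9 + 1/(y + 11) = 9 + 1/(11 + y))
(55079 + z) + V(421) = (55079 - 238032) + (100 + 9*421)/(11 + 421) = -182953 + (100 + 3789)/432 = -182953 + (1/432)*3889 = -182953 + 3889/432 = -79031807/432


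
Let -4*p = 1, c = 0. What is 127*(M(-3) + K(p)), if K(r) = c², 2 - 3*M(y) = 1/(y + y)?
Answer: 1651/18 ≈ 91.722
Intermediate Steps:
M(y) = ⅔ - 1/(6*y) (M(y) = ⅔ - 1/(3*(y + y)) = ⅔ - 1/(2*y)/3 = ⅔ - 1/(6*y))
p = -¼ (p = -¼*1 = -¼ ≈ -0.25000)
K(r) = 0 (K(r) = 0² = 0)
127*(M(-3) + K(p)) = 127*((⅙)*(-1 + 4*(-3))/(-3) + 0) = 127*((⅙)*(-⅓)*(-1 - 12) + 0) = 127*((⅙)*(-⅓)*(-13) + 0) = 127*(13/18 + 0) = 127*(13/18) = 1651/18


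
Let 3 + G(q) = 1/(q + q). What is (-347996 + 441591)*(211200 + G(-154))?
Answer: 6088230736625/308 ≈ 1.9767e+10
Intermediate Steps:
G(q) = -3 + 1/(2*q) (G(q) = -3 + 1/(q + q) = -3 + 1/(2*q))
(-347996 + 441591)*(211200 + G(-154)) = (-347996 + 441591)*(211200 + (-3 + (½)/(-154))) = 93595*(211200 + (-3 + (½)*(-1/154))) = 93595*(211200 + (-3 - 1/308)) = 93595*(211200 - 925/308) = 93595*(65048675/308) = 6088230736625/308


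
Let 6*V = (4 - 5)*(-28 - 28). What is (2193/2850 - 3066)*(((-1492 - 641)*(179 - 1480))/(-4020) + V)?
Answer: 7971552993097/3819000 ≈ 2.0873e+6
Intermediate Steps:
V = 28/3 (V = ((4 - 5)*(-28 - 28))/6 = (-1*(-56))/6 = (⅙)*56 = 28/3 ≈ 9.3333)
(2193/2850 - 3066)*(((-1492 - 641)*(179 - 1480))/(-4020) + V) = (2193/2850 - 3066)*(((-1492 - 641)*(179 - 1480))/(-4020) + 28/3) = (2193*(1/2850) - 3066)*(-2133*(-1301)*(-1/4020) + 28/3) = (731/950 - 3066)*(2775033*(-1/4020) + 28/3) = -2911969*(-925011/1340 + 28/3)/950 = -2911969/950*(-2737513/4020) = 7971552993097/3819000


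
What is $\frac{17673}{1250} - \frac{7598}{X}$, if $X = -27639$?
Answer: $\frac{497961547}{34548750} \approx 14.413$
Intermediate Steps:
$\frac{17673}{1250} - \frac{7598}{X} = \frac{17673}{1250} - \frac{7598}{-27639} = 17673 \cdot \frac{1}{1250} - - \frac{7598}{27639} = \frac{17673}{1250} + \frac{7598}{27639} = \frac{497961547}{34548750}$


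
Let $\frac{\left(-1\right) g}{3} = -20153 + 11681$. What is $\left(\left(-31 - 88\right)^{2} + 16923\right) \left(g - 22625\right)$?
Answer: $86755444$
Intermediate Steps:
$g = 25416$ ($g = - 3 \left(-20153 + 11681\right) = \left(-3\right) \left(-8472\right) = 25416$)
$\left(\left(-31 - 88\right)^{2} + 16923\right) \left(g - 22625\right) = \left(\left(-31 - 88\right)^{2} + 16923\right) \left(25416 - 22625\right) = \left(\left(-119\right)^{2} + 16923\right) 2791 = \left(14161 + 16923\right) 2791 = 31084 \cdot 2791 = 86755444$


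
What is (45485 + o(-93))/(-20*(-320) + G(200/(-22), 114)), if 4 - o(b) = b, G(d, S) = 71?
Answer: 15194/2157 ≈ 7.0440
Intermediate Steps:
o(b) = 4 - b
(45485 + o(-93))/(-20*(-320) + G(200/(-22), 114)) = (45485 + (4 - 1*(-93)))/(-20*(-320) + 71) = (45485 + (4 + 93))/(6400 + 71) = (45485 + 97)/6471 = 45582*(1/6471) = 15194/2157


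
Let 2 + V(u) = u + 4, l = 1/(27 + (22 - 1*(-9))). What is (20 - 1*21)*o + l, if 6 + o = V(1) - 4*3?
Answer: 871/58 ≈ 15.017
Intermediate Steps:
l = 1/58 (l = 1/(27 + (22 + 9)) = 1/(27 + 31) = 1/58 ≈ 0.017241)
V(u) = 2 + u (V(u) = -2 + (u + 4) = -2 + (4 + u) = 2 + u)
o = -15 (o = -6 + ((2 + 1) - 4*3) = -6 + (3 - 12) = -6 - 9 = -15)
(20 - 1*21)*o + l = (20 - 1*21)*(-15) + 1/58 = (20 - 21)*(-15) + 1/58 = -1*(-15) + 1/58 = 15 + 1/58 = 871/58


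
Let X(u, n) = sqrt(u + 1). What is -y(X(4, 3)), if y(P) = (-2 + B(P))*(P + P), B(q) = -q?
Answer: 10 + 4*sqrt(5) ≈ 18.944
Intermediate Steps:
X(u, n) = sqrt(1 + u)
y(P) = 2*P*(-2 - P) (y(P) = (-2 - P)*(P + P) = (-2 - P)*(2*P) = 2*P*(-2 - P))
-y(X(4, 3)) = -(-2)*sqrt(1 + 4)*(2 + sqrt(1 + 4)) = -(-2)*sqrt(5)*(2 + sqrt(5)) = 2*sqrt(5)*(2 + sqrt(5))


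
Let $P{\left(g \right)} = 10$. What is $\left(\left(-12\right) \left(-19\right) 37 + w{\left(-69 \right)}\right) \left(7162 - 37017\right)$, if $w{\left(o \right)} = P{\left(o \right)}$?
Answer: $-252155330$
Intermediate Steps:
$w{\left(o \right)} = 10$
$\left(\left(-12\right) \left(-19\right) 37 + w{\left(-69 \right)}\right) \left(7162 - 37017\right) = \left(\left(-12\right) \left(-19\right) 37 + 10\right) \left(7162 - 37017\right) = \left(228 \cdot 37 + 10\right) \left(-29855\right) = \left(8436 + 10\right) \left(-29855\right) = 8446 \left(-29855\right) = -252155330$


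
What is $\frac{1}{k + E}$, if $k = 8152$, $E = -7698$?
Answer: $\frac{1}{454} \approx 0.0022026$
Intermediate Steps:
$\frac{1}{k + E} = \frac{1}{8152 - 7698} = \frac{1}{454}$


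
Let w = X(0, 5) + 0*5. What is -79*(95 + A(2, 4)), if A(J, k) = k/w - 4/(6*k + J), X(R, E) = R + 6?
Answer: -294275/39 ≈ -7545.5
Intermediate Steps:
X(R, E) = 6 + R
w = 6 (w = (6 + 0) + 0*5 = 6 + 0 = 6)
A(J, k) = -4/(J + 6*k) + k/6 (A(J, k) = k/6 - 4/(6*k + J) = k*(⅙) - 4/(J + 6*k) = k/6 - 4/(J + 6*k) = -4/(J + 6*k) + k/6)
-79*(95 + A(2, 4)) = -79*(95 + (-4 + 4² + (⅙)*2*4)/(2 + 6*4)) = -79*(95 + (-4 + 16 + 4/3)/(2 + 24)) = -79*(95 + (40/3)/26) = -79*(95 + (1/26)*(40/3)) = -79*(95 + 20/39) = -79*3725/39 = -294275/39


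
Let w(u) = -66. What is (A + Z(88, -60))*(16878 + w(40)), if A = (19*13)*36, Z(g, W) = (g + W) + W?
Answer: 148954320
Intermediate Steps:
Z(g, W) = g + 2*W (Z(g, W) = (W + g) + W = g + 2*W)
A = 8892 (A = 247*36 = 8892)
(A + Z(88, -60))*(16878 + w(40)) = (8892 + (88 + 2*(-60)))*(16878 - 66) = (8892 + (88 - 120))*16812 = (8892 - 32)*16812 = 8860*16812 = 148954320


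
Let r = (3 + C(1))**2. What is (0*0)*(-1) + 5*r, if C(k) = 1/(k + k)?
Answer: 245/4 ≈ 61.250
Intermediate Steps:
C(k) = 1/(2*k)
r = 49/4 (r = (3 + (1/2)/1)**2 = (3 + (1/2)*1)**2 = (3 + 1/2)**2 = (7/2)**2 = 49/4 ≈ 12.250)
(0*0)*(-1) + 5*r = (0*0)*(-1) + 5*(49/4) = 0*(-1) + 245/4 = 0 + 245/4 = 245/4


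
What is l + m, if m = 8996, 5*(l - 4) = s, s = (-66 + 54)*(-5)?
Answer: 9012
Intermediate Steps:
s = 60 (s = -12*(-5) = 60)
l = 16 (l = 4 + (1/5)*60 = 4 + 12 = 16)
l + m = 16 + 8996 = 9012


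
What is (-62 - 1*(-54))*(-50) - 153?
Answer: 247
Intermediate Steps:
(-62 - 1*(-54))*(-50) - 153 = (-62 + 54)*(-50) - 153 = -8*(-50) - 153 = 400 - 153 = 247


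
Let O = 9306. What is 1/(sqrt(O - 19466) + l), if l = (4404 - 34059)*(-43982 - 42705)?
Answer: 514140597/1321702767417584077 - 4*I*sqrt(635)/6608513837087920385 ≈ 3.89e-10 - 1.5253e-17*I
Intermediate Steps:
l = 2570702985 (l = -29655*(-86687) = 2570702985)
1/(sqrt(O - 19466) + l) = 1/(sqrt(9306 - 19466) + 2570702985) = 1/(sqrt(-10160) + 2570702985) = 1/(4*I*sqrt(635) + 2570702985) = 1/(2570702985 + 4*I*sqrt(635))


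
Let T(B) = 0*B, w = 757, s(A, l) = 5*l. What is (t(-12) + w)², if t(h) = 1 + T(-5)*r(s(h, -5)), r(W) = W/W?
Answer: 574564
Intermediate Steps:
T(B) = 0
r(W) = 1
t(h) = 1 (t(h) = 1 + 0*1 = 1 + 0 = 1)
(t(-12) + w)² = (1 + 757)² = 758² = 574564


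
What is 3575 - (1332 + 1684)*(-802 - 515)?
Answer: 3975647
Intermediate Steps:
3575 - (1332 + 1684)*(-802 - 515) = 3575 - 3016*(-1317) = 3575 - 1*(-3972072) = 3575 + 3972072 = 3975647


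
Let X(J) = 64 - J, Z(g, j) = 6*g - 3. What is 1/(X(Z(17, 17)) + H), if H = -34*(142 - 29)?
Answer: -1/3877 ≈ -0.00025793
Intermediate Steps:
Z(g, j) = -3 + 6*g
H = -3842 (H = -34*113 = -3842)
1/(X(Z(17, 17)) + H) = 1/((64 - (-3 + 6*17)) - 3842) = 1/((64 - (-3 + 102)) - 3842) = 1/((64 - 1*99) - 3842) = 1/((64 - 99) - 3842) = 1/(-35 - 3842) = 1/(-3877) = -1/3877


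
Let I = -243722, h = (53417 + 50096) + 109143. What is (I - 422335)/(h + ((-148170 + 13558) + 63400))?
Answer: -222019/47148 ≈ -4.7090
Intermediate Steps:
h = 212656 (h = 103513 + 109143 = 212656)
(I - 422335)/(h + ((-148170 + 13558) + 63400)) = (-243722 - 422335)/(212656 + ((-148170 + 13558) + 63400)) = -666057/(212656 + (-134612 + 63400)) = -666057/(212656 - 71212) = -666057/141444 = -666057*1/141444 = -222019/47148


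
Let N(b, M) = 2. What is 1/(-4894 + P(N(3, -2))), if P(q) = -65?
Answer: -1/4959 ≈ -0.00020165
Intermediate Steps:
1/(-4894 + P(N(3, -2))) = 1/(-4894 - 65) = 1/(-4959) = -1/4959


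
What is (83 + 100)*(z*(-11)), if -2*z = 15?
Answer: 30195/2 ≈ 15098.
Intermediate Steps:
z = -15/2 (z = -½*15 = -15/2 ≈ -7.5000)
(83 + 100)*(z*(-11)) = (83 + 100)*(-15/2*(-11)) = 183*(165/2) = 30195/2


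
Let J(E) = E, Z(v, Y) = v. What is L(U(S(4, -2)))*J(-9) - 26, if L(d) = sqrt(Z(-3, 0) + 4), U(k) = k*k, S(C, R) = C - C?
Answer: -35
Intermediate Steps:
S(C, R) = 0
U(k) = k**2
L(d) = 1 (L(d) = sqrt(-3 + 4) = sqrt(1) = 1)
L(U(S(4, -2)))*J(-9) - 26 = 1*(-9) - 26 = -9 - 26 = -35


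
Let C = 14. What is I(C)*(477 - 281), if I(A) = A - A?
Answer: 0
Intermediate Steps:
I(A) = 0
I(C)*(477 - 281) = 0*(477 - 281) = 0*196 = 0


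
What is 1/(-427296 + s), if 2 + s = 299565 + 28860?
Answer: -1/98873 ≈ -1.0114e-5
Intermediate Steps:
s = 328423 (s = -2 + (299565 + 28860) = -2 + 328425 = 328423)
1/(-427296 + s) = 1/(-427296 + 328423) = 1/(-98873) = -1/98873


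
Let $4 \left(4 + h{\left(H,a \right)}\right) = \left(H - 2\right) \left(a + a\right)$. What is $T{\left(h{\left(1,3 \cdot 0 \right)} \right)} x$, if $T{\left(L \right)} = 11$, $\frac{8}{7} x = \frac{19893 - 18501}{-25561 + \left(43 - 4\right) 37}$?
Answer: $- \frac{6699}{12059} \approx -0.55552$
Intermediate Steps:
$h{\left(H,a \right)} = -4 + \frac{a \left(-2 + H\right)}{2}$ ($h{\left(H,a \right)} = -4 + \frac{\left(H - 2\right) \left(a + a\right)}{4} = -4 + \frac{\left(-2 + H\right) 2 a}{4} = -4 + \frac{2 a \left(-2 + H\right)}{4} = -4 + \frac{a \left(-2 + H\right)}{2}$)
$x = - \frac{609}{12059}$ ($x = \frac{7 \frac{19893 - 18501}{-25561 + \left(43 - 4\right) 37}}{8} = \frac{7 \frac{1392}{-25561 + 39 \cdot 37}}{8} = \frac{7 \frac{1392}{-25561 + 1443}}{8} = \frac{7 \frac{1392}{-24118}}{8} = \frac{7 \cdot 1392 \left(- \frac{1}{24118}\right)}{8} = \frac{7}{8} \left(- \frac{696}{12059}\right) = - \frac{609}{12059} \approx -0.050502$)
$T{\left(h{\left(1,3 \cdot 0 \right)} \right)} x = 11 \left(- \frac{609}{12059}\right) = - \frac{6699}{12059}$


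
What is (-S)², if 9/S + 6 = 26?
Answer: 81/400 ≈ 0.20250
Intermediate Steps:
S = 9/20 (S = 9/(-6 + 26) = 9/20 ≈ 0.45000)
(-S)² = (-1*9/20)² = (-9/20)² = 81/400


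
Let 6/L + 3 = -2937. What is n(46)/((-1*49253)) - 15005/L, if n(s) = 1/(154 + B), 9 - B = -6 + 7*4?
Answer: 51060360998849/6944673 ≈ 7.3524e+6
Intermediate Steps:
L = -1/490 (L = 6/(-3 - 2937) = 6/(-2940) = 6*(-1/2940) = -1/490 ≈ -0.0020408)
B = -13 (B = 9 - (-6 + 7*4) = 9 - (-6 + 28) = 9 - 1*22 = 9 - 22 = -13)
n(s) = 1/141 (n(s) = 1/(154 - 13) = 1/141)
n(46)/((-1*49253)) - 15005/L = 1/(141*((-1*49253))) - 15005/(-1/490) = (1/141)/(-49253) - 15005*(-490) = (1/141)*(-1/49253) + 7352450 = -1/6944673 + 7352450 = 51060360998849/6944673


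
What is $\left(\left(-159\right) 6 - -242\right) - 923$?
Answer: $-1635$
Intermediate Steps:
$\left(\left(-159\right) 6 - -242\right) - 923 = \left(-954 + \left(252 - 10\right)\right) - 923 = \left(-954 + 242\right) - 923 = -712 - 923 = -1635$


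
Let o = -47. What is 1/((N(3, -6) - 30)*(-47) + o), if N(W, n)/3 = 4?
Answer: 1/799 ≈ 0.0012516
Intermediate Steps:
N(W, n) = 12 (N(W, n) = 3*4 = 12)
1/((N(3, -6) - 30)*(-47) + o) = 1/((12 - 30)*(-47) - 47) = 1/(-18*(-47) - 47) = 1/(846 - 47) = 1/799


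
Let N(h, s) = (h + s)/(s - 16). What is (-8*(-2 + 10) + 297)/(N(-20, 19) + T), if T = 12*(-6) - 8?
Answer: -699/241 ≈ -2.9004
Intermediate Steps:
N(h, s) = (h + s)/(-16 + s)
T = -80 (T = -72 - 8 = -80)
(-8*(-2 + 10) + 297)/(N(-20, 19) + T) = (-8*(-2 + 10) + 297)/((-20 + 19)/(-16 + 19) - 80) = (-8*8 + 297)/(-1/3 - 80) = (-64 + 297)/((1/3)*(-1) - 80) = 233/(-1/3 - 80) = 233/(-241/3) = 233*(-3/241) = -699/241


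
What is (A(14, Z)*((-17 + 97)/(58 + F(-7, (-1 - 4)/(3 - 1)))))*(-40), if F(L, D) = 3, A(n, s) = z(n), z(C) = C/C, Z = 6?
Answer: -3200/61 ≈ -52.459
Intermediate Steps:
z(C) = 1
A(n, s) = 1
(A(14, Z)*((-17 + 97)/(58 + F(-7, (-1 - 4)/(3 - 1)))))*(-40) = (1*((-17 + 97)/(58 + 3)))*(-40) = (1*(80/61))*(-40) = (80/61)*(-40) = -3200/61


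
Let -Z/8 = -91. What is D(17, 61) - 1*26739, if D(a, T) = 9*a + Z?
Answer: -25858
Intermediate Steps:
Z = 728 (Z = -8*(-91) = 728)
D(a, T) = 728 + 9*a (D(a, T) = 9*a + 728 = 728 + 9*a)
D(17, 61) - 1*26739 = (728 + 9*17) - 1*26739 = (728 + 153) - 26739 = 881 - 26739 = -25858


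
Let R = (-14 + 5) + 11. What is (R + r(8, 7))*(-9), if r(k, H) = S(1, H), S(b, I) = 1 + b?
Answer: -36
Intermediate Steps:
r(k, H) = 2 (r(k, H) = 1 + 1 = 2)
R = 2 (R = -9 + 11 = 2)
(R + r(8, 7))*(-9) = (2 + 2)*(-9) = 4*(-9) = -36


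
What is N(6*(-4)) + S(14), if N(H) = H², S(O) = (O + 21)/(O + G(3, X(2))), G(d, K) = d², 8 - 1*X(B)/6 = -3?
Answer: 13283/23 ≈ 577.52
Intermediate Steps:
X(B) = 66 (X(B) = 48 - 6*(-3) = 48 + 18 = 66)
S(O) = (21 + O)/(9 + O) (S(O) = (O + 21)/(O + 3²) = (21 + O)/(O + 9) = (21 + O)/(9 + O))
N(6*(-4)) + S(14) = (6*(-4))² + (21 + 14)/(9 + 14) = (-24)² + 35/23 = 576 + (1/23)*35 = 576 + 35/23 = 13283/23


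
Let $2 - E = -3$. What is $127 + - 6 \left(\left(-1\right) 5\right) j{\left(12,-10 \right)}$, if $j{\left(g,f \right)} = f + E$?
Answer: $-23$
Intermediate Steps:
$E = 5$ ($E = 2 - -3 = 2 + 3 = 5$)
$j{\left(g,f \right)} = 5 + f$ ($j{\left(g,f \right)} = f + 5 = 5 + f$)
$127 + - 6 \left(\left(-1\right) 5\right) j{\left(12,-10 \right)} = 127 + - 6 \left(\left(-1\right) 5\right) \left(5 - 10\right) = 127 + \left(-6\right) \left(-5\right) \left(-5\right) = 127 + 30 \left(-5\right) = 127 - 150 = -23$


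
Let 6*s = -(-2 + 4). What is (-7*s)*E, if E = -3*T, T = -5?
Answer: 35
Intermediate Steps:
E = 15 (E = -3*(-5) = 15)
s = -⅓ (s = (-(-2 + 4))/6 = (-1*2)/6 = (⅙)*(-2) = -⅓ ≈ -0.33333)
(-7*s)*E = -7*(-⅓)*15 = (7/3)*15 = 35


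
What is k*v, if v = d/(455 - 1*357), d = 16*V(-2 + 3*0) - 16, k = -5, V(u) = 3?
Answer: -80/49 ≈ -1.6327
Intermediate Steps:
d = 32 (d = 16*3 - 16 = 48 - 16 = 32)
v = 16/49 (v = 32/(455 - 1*357) = 32/(455 - 357) = 32/98 = 32*(1/98) = 16/49 ≈ 0.32653)
k*v = -5*16/49 = -80/49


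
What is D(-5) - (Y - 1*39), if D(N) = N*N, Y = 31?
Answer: 33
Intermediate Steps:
D(N) = N**2
D(-5) - (Y - 1*39) = (-5)**2 - (31 - 1*39) = 25 - (31 - 39) = 25 - 1*(-8) = 25 + 8 = 33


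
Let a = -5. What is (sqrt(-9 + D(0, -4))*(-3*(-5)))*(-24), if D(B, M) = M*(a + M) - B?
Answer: -1080*sqrt(3) ≈ -1870.6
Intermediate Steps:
D(B, M) = -B + M*(-5 + M) (D(B, M) = M*(-5 + M) - B = -B + M*(-5 + M))
(sqrt(-9 + D(0, -4))*(-3*(-5)))*(-24) = (sqrt(-9 + ((-4)**2 - 1*0 - 5*(-4)))*(-3*(-5)))*(-24) = (sqrt(-9 + (16 + 0 + 20))*15)*(-24) = (sqrt(-9 + 36)*15)*(-24) = (sqrt(27)*15)*(-24) = ((3*sqrt(3))*15)*(-24) = (45*sqrt(3))*(-24) = -1080*sqrt(3)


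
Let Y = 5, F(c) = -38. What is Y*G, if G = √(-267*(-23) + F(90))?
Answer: 5*√6103 ≈ 390.61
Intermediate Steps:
G = √6103 (G = √(-267*(-23) - 38) = √(6141 - 38) = √6103 ≈ 78.122)
Y*G = 5*√6103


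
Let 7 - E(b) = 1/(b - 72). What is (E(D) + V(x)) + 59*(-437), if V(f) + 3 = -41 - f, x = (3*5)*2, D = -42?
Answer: -2946899/114 ≈ -25850.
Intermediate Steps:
x = 30 (x = 15*2 = 30)
E(b) = 7 - 1/(-72 + b) (E(b) = 7 - 1/(b - 72) = 7 - 1/(-72 + b))
V(f) = -44 - f (V(f) = -3 + (-41 - f) = -44 - f)
(E(D) + V(x)) + 59*(-437) = ((-505 + 7*(-42))/(-72 - 42) + (-44 - 1*30)) + 59*(-437) = ((-505 - 294)/(-114) + (-44 - 30)) - 25783 = (-1/114*(-799) - 74) - 25783 = (799/114 - 74) - 25783 = -7637/114 - 25783 = -2946899/114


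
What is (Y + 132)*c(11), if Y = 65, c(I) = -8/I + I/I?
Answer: 591/11 ≈ 53.727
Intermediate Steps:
c(I) = 1 - 8/I (c(I) = -8/I + 1 = 1 - 8/I)
(Y + 132)*c(11) = (65 + 132)*((-8 + 11)/11) = 197*((1/11)*3) = 197*(3/11) = 591/11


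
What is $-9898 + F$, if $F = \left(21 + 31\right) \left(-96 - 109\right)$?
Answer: $-20558$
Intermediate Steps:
$F = -10660$ ($F = 52 \left(-205\right) = -10660$)
$-9898 + F = -9898 - 10660 = -20558$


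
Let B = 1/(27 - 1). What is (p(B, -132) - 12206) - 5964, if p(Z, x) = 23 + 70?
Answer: -18077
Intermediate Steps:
B = 1/26 ≈ 0.038462
p(Z, x) = 93
(p(B, -132) - 12206) - 5964 = (93 - 12206) - 5964 = -12113 - 5964 = -18077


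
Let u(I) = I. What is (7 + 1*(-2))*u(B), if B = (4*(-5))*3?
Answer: -300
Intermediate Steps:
B = -60 (B = -20*3 = -60)
(7 + 1*(-2))*u(B) = (7 + 1*(-2))*(-60) = (7 - 2)*(-60) = 5*(-60) = -300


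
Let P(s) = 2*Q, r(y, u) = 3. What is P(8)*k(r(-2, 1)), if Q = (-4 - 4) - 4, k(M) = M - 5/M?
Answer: -32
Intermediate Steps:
Q = -12 (Q = -8 - 4 = -12)
P(s) = -24 (P(s) = 2*(-12) = -24)
P(8)*k(r(-2, 1)) = -24*(3 - 5/3) = -24*4/3 = -32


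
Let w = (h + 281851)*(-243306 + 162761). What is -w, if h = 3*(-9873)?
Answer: 20316026440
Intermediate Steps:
h = -29619
w = -20316026440 (w = (-29619 + 281851)*(-243306 + 162761) = 252232*(-80545) = -20316026440)
-w = -1*(-20316026440) = 20316026440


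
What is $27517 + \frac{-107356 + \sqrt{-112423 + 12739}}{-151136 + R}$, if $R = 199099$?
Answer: $\frac{1319690515}{47963} + \frac{6 i \sqrt{2769}}{47963} \approx 27515.0 + 0.0065827 i$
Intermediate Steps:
$27517 + \frac{-107356 + \sqrt{-112423 + 12739}}{-151136 + R} = 27517 + \frac{-107356 + \sqrt{-112423 + 12739}}{-151136 + 199099} = 27517 + \frac{-107356 + \sqrt{-99684}}{47963} = 27517 + \left(-107356 + 6 i \sqrt{2769}\right) \frac{1}{47963} = 27517 - \left(\frac{107356}{47963} - \frac{6 i \sqrt{2769}}{47963}\right) = \frac{1319690515}{47963} + \frac{6 i \sqrt{2769}}{47963}$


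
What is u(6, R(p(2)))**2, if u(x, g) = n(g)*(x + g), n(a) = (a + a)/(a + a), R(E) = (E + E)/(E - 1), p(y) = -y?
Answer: 484/9 ≈ 53.778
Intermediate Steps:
R(E) = 2*E/(-1 + E) (R(E) = (2*E)/(-1 + E) = 2*E/(-1 + E))
n(a) = 1 (n(a) = (2*a)/((2*a)) = (2*a)*(1/(2*a)) = 1)
u(x, g) = g + x (u(x, g) = 1*(x + g) = 1*(g + x) = g + x)
u(6, R(p(2)))**2 = (2*(-1*2)/(-1 - 1*2) + 6)**2 = (2*(-2)/(-1 - 2) + 6)**2 = (2*(-2)/(-3) + 6)**2 = (2*(-2)*(-1/3) + 6)**2 = (4/3 + 6)**2 = (22/3)**2 = 484/9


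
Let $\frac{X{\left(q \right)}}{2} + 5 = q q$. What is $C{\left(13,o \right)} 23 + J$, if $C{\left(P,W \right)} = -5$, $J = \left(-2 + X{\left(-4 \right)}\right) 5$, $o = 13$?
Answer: $-15$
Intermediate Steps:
$X{\left(q \right)} = -10 + 2 q^{2}$ ($X{\left(q \right)} = -10 + 2 q q = -10 + 2 q^{2}$)
$J = 100$ ($J = \left(-2 - \left(10 - 2 \left(-4\right)^{2}\right)\right) 5 = \left(-2 + \left(-10 + 2 \cdot 16\right)\right) 5 = \left(-2 + \left(-10 + 32\right)\right) 5 = \left(-2 + 22\right) 5 = 20 \cdot 5 = 100$)
$C{\left(13,o \right)} 23 + J = \left(-5\right) 23 + 100 = -115 + 100 = -15$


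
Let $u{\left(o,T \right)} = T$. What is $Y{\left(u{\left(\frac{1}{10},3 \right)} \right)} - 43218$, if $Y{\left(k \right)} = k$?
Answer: $-43215$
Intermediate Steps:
$Y{\left(u{\left(\frac{1}{10},3 \right)} \right)} - 43218 = 3 - 43218 = -43215$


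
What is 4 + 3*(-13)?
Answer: -35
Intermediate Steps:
4 + 3*(-13) = 4 - 39 = -35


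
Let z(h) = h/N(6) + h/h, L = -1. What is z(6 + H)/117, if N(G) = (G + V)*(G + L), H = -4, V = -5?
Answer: 7/585 ≈ 0.011966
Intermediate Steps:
N(G) = (-1 + G)*(-5 + G) (N(G) = (G - 5)*(G - 1) = (-5 + G)*(-1 + G) = (-1 + G)*(-5 + G))
z(h) = 1 + h/5 (z(h) = h/(5 + 6² - 6*6) + h/h = h/(5 + 36 - 36) + 1 = h/5 + 1 = 1 + h/5)
z(6 + H)/117 = (1 + (6 - 4)/5)/117 = (1 + (⅕)*2)*(1/117) = (1 + ⅖)*(1/117) = (7/5)*(1/117) = 7/585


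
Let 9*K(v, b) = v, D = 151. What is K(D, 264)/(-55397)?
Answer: -151/498573 ≈ -0.00030286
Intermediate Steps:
K(v, b) = v/9
K(D, 264)/(-55397) = ((⅑)*151)/(-55397) = (151/9)*(-1/55397) = -151/498573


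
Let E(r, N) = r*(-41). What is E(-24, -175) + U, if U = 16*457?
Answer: 8296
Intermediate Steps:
U = 7312
E(r, N) = -41*r
E(-24, -175) + U = -41*(-24) + 7312 = 984 + 7312 = 8296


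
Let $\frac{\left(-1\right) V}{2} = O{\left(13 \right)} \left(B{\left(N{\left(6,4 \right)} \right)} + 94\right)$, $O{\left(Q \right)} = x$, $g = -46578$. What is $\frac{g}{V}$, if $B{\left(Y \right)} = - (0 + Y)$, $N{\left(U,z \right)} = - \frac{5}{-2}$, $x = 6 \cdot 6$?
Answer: $\frac{7763}{1098} \approx 7.0701$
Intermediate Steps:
$x = 36$
$N{\left(U,z \right)} = \frac{5}{2}$ ($N{\left(U,z \right)} = \left(-5\right) \left(- \frac{1}{2}\right) = \frac{5}{2}$)
$O{\left(Q \right)} = 36$
$B{\left(Y \right)} = - Y$
$V = -6588$ ($V = - 2 \cdot 36 \left(\left(-1\right) \frac{5}{2} + 94\right) = - 2 \cdot 36 \left(- \frac{5}{2} + 94\right) = - 2 \cdot 36 \cdot \frac{183}{2} = \left(-2\right) 3294 = -6588$)
$\frac{g}{V} = - \frac{46578}{-6588} = \left(-46578\right) \left(- \frac{1}{6588}\right) = \frac{7763}{1098}$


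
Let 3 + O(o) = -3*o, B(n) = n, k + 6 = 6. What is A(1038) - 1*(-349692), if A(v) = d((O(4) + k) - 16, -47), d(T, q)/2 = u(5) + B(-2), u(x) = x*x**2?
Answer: 349938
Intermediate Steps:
k = 0 (k = -6 + 6 = 0)
u(x) = x**3
O(o) = -3 - 3*o
d(T, q) = 246 (d(T, q) = 2*(5**3 - 2) = 2*(125 - 2) = 2*123 = 246)
A(v) = 246
A(1038) - 1*(-349692) = 246 - 1*(-349692) = 246 + 349692 = 349938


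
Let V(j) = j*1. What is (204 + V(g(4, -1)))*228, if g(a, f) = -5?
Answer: 45372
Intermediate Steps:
V(j) = j
(204 + V(g(4, -1)))*228 = (204 - 5)*228 = 199*228 = 45372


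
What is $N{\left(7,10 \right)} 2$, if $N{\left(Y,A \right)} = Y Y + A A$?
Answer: $298$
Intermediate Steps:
$N{\left(Y,A \right)} = A^{2} + Y^{2}$ ($N{\left(Y,A \right)} = Y^{2} + A^{2} = A^{2} + Y^{2}$)
$N{\left(7,10 \right)} 2 = \left(10^{2} + 7^{2}\right) 2 = \left(100 + 49\right) 2 = 149 \cdot 2 = 298$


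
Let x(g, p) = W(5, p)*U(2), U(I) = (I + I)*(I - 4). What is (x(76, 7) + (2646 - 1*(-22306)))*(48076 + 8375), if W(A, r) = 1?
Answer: 1408113744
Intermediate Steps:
U(I) = 2*I*(-4 + I) (U(I) = (2*I)*(-4 + I) = 2*I*(-4 + I))
x(g, p) = -8 (x(g, p) = 1*(2*2*(-4 + 2)) = 1*(2*2*(-2)) = 1*(-8) = -8)
(x(76, 7) + (2646 - 1*(-22306)))*(48076 + 8375) = (-8 + (2646 - 1*(-22306)))*(48076 + 8375) = (-8 + (2646 + 22306))*56451 = (-8 + 24952)*56451 = 24944*56451 = 1408113744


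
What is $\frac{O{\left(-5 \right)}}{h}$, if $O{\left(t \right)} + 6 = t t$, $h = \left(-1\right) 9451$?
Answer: $- \frac{19}{9451} \approx -0.0020104$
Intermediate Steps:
$h = -9451$
$O{\left(t \right)} = -6 + t^{2}$ ($O{\left(t \right)} = -6 + t t = -6 + t^{2}$)
$\frac{O{\left(-5 \right)}}{h} = \frac{-6 + \left(-5\right)^{2}}{-9451} = \left(-6 + 25\right) \left(- \frac{1}{9451}\right) = 19 \left(- \frac{1}{9451}\right) = - \frac{19}{9451}$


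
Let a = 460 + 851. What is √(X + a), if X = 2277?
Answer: 2*√897 ≈ 59.900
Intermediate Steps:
a = 1311
√(X + a) = √(2277 + 1311) = √3588 = 2*√897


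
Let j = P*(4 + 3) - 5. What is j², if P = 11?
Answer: 5184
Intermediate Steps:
j = 72 (j = 11*(4 + 3) - 5 = 11*7 - 5 = 77 - 5 = 72)
j² = 72² = 5184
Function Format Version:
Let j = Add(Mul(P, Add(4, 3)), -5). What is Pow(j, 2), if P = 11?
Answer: 5184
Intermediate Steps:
j = 72 (j = Add(Mul(11, Add(4, 3)), -5) = Add(Mul(11, 7), -5) = Add(77, -5) = 72)
Pow(j, 2) = Pow(72, 2) = 5184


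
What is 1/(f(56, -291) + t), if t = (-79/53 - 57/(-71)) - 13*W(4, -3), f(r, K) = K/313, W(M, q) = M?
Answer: -1177819/63151665 ≈ -0.018651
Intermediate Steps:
f(r, K) = K/313 (f(r, K) = K*(1/313) = K/313)
t = -198264/3763 (t = (-79/53 - 57/(-71)) - 13*4 = (-79*1/53 - 57*(-1/71)) - 52 = (-79/53 + 57/71) - 52 = -2588/3763 - 52 = -198264/3763 ≈ -52.688)
1/(f(56, -291) + t) = 1/((1/313)*(-291) - 198264/3763) = 1/(-291/313 - 198264/3763) = 1/(-63151665/1177819) = -1177819/63151665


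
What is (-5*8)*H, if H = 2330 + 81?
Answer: -96440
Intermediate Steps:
H = 2411
(-5*8)*H = -5*8*2411 = -40*2411 = -96440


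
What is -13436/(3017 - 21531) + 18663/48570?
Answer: 166352217/149870830 ≈ 1.1100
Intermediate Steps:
-13436/(3017 - 21531) + 18663/48570 = -13436/(-18514) + 18663*(1/48570) = -13436*(-1/18514) + 6221/16190 = 6718/9257 + 6221/16190 = 166352217/149870830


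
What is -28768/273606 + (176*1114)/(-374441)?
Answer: -1038971056/1652408133 ≈ -0.62876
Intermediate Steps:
-28768/273606 + (176*1114)/(-374441) = -28768*1/273606 + 196064*(-1/374441) = -464/4413 - 196064/374441 = -1038971056/1652408133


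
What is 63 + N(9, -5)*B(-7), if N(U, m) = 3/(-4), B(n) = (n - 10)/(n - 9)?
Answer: 3981/64 ≈ 62.203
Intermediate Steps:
B(n) = (-10 + n)/(-9 + n)
N(U, m) = -3/4 (N(U, m) = 3*(-1/4) = -3/4)
63 + N(9, -5)*B(-7) = 63 - 3*(-10 - 7)/(4*(-9 - 7)) = 63 - 3*(-17)/(4*(-16)) = 63 - (-3)*(-17)/64 = 63 - 3/4*17/16 = 63 - 51/64 = 3981/64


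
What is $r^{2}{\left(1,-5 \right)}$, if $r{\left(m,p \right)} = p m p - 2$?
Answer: $529$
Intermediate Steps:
$r{\left(m,p \right)} = -2 + m p^{2}$ ($r{\left(m,p \right)} = m p p - 2 = m p^{2} - 2 = -2 + m p^{2}$)
$r^{2}{\left(1,-5 \right)} = \left(-2 + 1 \left(-5\right)^{2}\right)^{2} = \left(-2 + 1 \cdot 25\right)^{2} = \left(-2 + 25\right)^{2} = 23^{2} = 529$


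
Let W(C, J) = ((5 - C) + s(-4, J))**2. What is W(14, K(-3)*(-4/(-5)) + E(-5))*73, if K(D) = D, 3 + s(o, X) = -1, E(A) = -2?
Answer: 12337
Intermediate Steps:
s(o, X) = -4 (s(o, X) = -3 - 1 = -4)
W(C, J) = (1 - C)**2 (W(C, J) = ((5 - C) - 4)**2 = (1 - C)**2)
W(14, K(-3)*(-4/(-5)) + E(-5))*73 = (-1 + 14)**2*73 = 13**2*73 = 169*73 = 12337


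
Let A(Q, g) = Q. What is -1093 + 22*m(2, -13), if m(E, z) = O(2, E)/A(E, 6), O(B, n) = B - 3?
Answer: -1104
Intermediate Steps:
O(B, n) = -3 + B
m(E, z) = -1/E (m(E, z) = (-3 + 2)/E = -1/E)
-1093 + 22*m(2, -13) = -1093 + 22*(-1/2) = -1093 + 22*(-1*½) = -1093 + 22*(-½) = -1093 - 11 = -1104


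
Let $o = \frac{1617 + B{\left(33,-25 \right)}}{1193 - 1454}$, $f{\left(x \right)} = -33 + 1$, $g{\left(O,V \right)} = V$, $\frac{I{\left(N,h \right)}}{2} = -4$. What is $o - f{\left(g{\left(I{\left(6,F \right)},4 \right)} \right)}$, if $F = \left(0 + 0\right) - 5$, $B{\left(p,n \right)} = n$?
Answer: $\frac{6760}{261} \approx 25.9$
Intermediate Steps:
$F = -5$ ($F = 0 - 5 = -5$)
$I{\left(N,h \right)} = -8$ ($I{\left(N,h \right)} = 2 \left(-4\right) = -8$)
$f{\left(x \right)} = -32$
$o = - \frac{1592}{261}$ ($o = \frac{1617 - 25}{1193 - 1454} = \frac{1592}{-261} = 1592 \left(- \frac{1}{261}\right) = - \frac{1592}{261} \approx -6.0996$)
$o - f{\left(g{\left(I{\left(6,F \right)},4 \right)} \right)} = - \frac{1592}{261} - -32 = - \frac{1592}{261} + 32 = \frac{6760}{261}$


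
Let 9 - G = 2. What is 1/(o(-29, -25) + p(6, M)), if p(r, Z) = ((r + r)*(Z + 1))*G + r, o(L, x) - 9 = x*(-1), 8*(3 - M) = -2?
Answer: 1/397 ≈ 0.0025189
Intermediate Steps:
M = 13/4 (M = 3 - 1/8*(-2) = 3 + 1/4 = 13/4 ≈ 3.2500)
o(L, x) = 9 - x (o(L, x) = 9 + x*(-1) = 9 - x)
G = 7 (G = 9 - 1*2 = 9 - 2 = 7)
p(r, Z) = r + 14*r*(1 + Z) (p(r, Z) = ((r + r)*(Z + 1))*7 + r = ((2*r)*(1 + Z))*7 + r = (2*r*(1 + Z))*7 + r = 14*r*(1 + Z) + r = r + 14*r*(1 + Z))
1/(o(-29, -25) + p(6, M)) = 1/((9 - 1*(-25)) + 6*(15 + 14*(13/4))) = 1/((9 + 25) + 6*(15 + 91/2)) = 1/(34 + 6*(121/2)) = 1/(34 + 363) = 1/397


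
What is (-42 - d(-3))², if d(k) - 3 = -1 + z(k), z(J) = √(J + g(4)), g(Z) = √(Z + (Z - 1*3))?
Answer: (44 + I*√(3 - √5))² ≈ 1935.2 + 76.915*I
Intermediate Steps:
g(Z) = √(-3 + 2*Z) (g(Z) = √(Z + (Z - 3)) = √(Z + (-3 + Z)) = √(-3 + 2*Z))
z(J) = √(J + √5) (z(J) = √(J + √(-3 + 2*4)) = √(J + √(-3 + 8)) = √(J + √5))
d(k) = 2 + √(k + √5) (d(k) = 3 + (-1 + √(k + √5)) = 2 + √(k + √5))
(-42 - d(-3))² = (-42 - (2 + √(-3 + √5)))² = (-42 + (-2 - √(-3 + √5)))² = (-44 - √(-3 + √5))²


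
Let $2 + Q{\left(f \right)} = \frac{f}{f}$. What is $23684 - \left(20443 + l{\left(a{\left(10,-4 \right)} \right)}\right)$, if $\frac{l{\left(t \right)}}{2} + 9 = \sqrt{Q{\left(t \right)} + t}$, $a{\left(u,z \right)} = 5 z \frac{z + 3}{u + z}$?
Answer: $3259 - \frac{2 \sqrt{21}}{3} \approx 3255.9$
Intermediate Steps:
$Q{\left(f \right)} = -1$ ($Q{\left(f \right)} = -2 + \frac{f}{f} = -2 + 1 = -1$)
$a{\left(u,z \right)} = \frac{5 z \left(3 + z\right)}{u + z}$ ($a{\left(u,z \right)} = 5 z \frac{3 + z}{u + z} = \frac{5 z \left(3 + z\right)}{u + z}$)
$l{\left(t \right)} = -18 + 2 \sqrt{-1 + t}$
$23684 - \left(20443 + l{\left(a{\left(10,-4 \right)} \right)}\right) = 23684 - \left(20443 - \left(18 - 2 \sqrt{-1 + 5 \left(-4\right) \frac{1}{10 - 4} \left(3 - 4\right)}\right)\right) = 23684 - \left(20443 - \left(18 - 2 \sqrt{-1 + 5 \left(-4\right) \frac{1}{6} \left(-1\right)}\right)\right) = 23684 - \left(20443 - \left(18 - 2 \sqrt{-1 + \frac{10}{3}}\right)\right) = 23684 - \left(20443 - \left(18 - 2 \sqrt{\frac{7}{3}}\right)\right) = 23684 - \left(20443 - \left(18 - 2 \frac{\sqrt{21}}{3}\right)\right) = 23684 - \left(20443 - \left(18 - \frac{2 \sqrt{21}}{3}\right)\right) = 23684 - \left(20425 + \frac{2 \sqrt{21}}{3}\right) = 3259 - \frac{2 \sqrt{21}}{3}$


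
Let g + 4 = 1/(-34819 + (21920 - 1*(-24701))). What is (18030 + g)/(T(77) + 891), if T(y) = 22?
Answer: 212742853/10775226 ≈ 19.744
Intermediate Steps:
g = -47207/11802 (g = -4 + 1/(-34819 + (21920 - 1*(-24701))) = -4 + 1/(-34819 + (21920 + 24701)) = -4 + 1/(-34819 + 46621) = -4 + 1/11802 = -47207/11802 ≈ -3.9999)
(18030 + g)/(T(77) + 891) = (18030 - 47207/11802)/(22 + 891) = (212742853/11802)/913 = (212742853/11802)*(1/913) = 212742853/10775226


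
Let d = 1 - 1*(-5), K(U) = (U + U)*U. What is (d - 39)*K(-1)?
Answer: -66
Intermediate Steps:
K(U) = 2*U² (K(U) = (2*U)*U = 2*U²)
d = 6 (d = 1 + 5 = 6)
(d - 39)*K(-1) = (6 - 39)*(2*(-1)²) = -66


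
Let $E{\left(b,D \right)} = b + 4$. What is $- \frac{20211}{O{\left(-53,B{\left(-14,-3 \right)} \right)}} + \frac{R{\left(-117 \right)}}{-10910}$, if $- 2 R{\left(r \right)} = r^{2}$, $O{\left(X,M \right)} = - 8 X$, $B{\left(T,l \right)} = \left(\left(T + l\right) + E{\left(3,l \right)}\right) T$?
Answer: $- \frac{108799971}{2312920} \approx -47.04$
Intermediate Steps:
$E{\left(b,D \right)} = 4 + b$
$B{\left(T,l \right)} = T \left(7 + T + l\right)$ ($B{\left(T,l \right)} = \left(\left(T + l\right) + \left(4 + 3\right)\right) T = \left(\left(T + l\right) + 7\right) T = \left(7 + T + l\right) T = T \left(7 + T + l\right)$)
$R{\left(r \right)} = - \frac{r^{2}}{2}$
$- \frac{20211}{O{\left(-53,B{\left(-14,-3 \right)} \right)}} + \frac{R{\left(-117 \right)}}{-10910} = - \frac{20211}{\left(-8\right) \left(-53\right)} + \frac{\left(- \frac{1}{2}\right) \left(-117\right)^{2}}{-10910} = - \frac{20211}{424} + \left(- \frac{1}{2}\right) 13689 \left(- \frac{1}{10910}\right) = \left(-20211\right) \frac{1}{424} - - \frac{13689}{21820} = - \frac{20211}{424} + \frac{13689}{21820} = - \frac{108799971}{2312920}$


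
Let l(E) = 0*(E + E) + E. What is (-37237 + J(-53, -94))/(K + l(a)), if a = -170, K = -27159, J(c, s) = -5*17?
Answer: 37322/27329 ≈ 1.3657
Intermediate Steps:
J(c, s) = -85
l(E) = E (l(E) = 0*(2*E) + E = 0 + E = E)
(-37237 + J(-53, -94))/(K + l(a)) = (-37237 - 85)/(-27159 - 170) = -37322/(-27329) = -37322*(-1/27329) = 37322/27329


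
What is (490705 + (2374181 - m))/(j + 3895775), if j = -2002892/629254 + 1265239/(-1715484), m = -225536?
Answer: 1668016905266765496/2102694072087881983 ≈ 0.79328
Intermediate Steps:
j = -2116042940717/539737584468 (j = -2002892*1/629254 + 1265239*(-1/1715484) = -1001446/314627 - 1265239/1715484 = -2116042940717/539737584468 ≈ -3.9205)
(490705 + (2374181 - m))/(j + 3895775) = (490705 + (2374181 - 1*(-225536)))/(-2116042940717/539737584468 + 3895775) = (490705 + (2374181 + 225536))/(2102694072087881983/539737584468) = (490705 + 2599717)*(539737584468/2102694072087881983) = 3090422*(539737584468/2102694072087881983) = 1668016905266765496/2102694072087881983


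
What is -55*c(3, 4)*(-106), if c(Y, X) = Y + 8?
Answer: 64130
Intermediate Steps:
c(Y, X) = 8 + Y
-55*c(3, 4)*(-106) = -55*(8 + 3)*(-106) = -55*11*(-106) = -605*(-106) = 64130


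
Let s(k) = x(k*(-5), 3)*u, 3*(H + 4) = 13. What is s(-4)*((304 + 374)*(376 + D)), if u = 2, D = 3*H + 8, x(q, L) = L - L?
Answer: 0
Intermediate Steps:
H = ⅓ (H = -4 + (⅓)*13 = -4 + 13/3 = ⅓ ≈ 0.33333)
x(q, L) = 0
D = 9 (D = 3*(⅓) + 8 = 1 + 8 = 9)
s(k) = 0 (s(k) = 0*2 = 0)
s(-4)*((304 + 374)*(376 + D)) = 0*((304 + 374)*(376 + 9)) = 0*(678*385) = 0*261030 = 0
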